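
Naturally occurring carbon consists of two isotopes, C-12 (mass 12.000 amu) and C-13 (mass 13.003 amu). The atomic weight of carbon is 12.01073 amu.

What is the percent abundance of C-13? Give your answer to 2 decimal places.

1.07%

With x = fraction of C-12 (so C-13 is 1 − x):
12.000·x + 13.003·(1 − x) = 12.01073
(12.000 − 13.003)·x = 12.01073 − 13.003
x = -0.99227 / -1.003 = 0.98930 → 98.93% C-12, 1.07% C-13.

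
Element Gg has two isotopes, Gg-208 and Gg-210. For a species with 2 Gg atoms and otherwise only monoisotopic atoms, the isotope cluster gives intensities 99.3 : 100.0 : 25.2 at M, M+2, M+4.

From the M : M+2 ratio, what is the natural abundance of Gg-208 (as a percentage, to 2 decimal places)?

Write p for the Gg-208 fraction. I(M+2)/I(M) = [C(2,1)·p^1·(1−p)] / p^2 = 2·(1−p)/p = 100.0/99.3 = 1.0070
(1−p)/p = 1.0070/2 = 0.5035  ⇒  p = 1/(1 + 0.5035) = 0.6651
Gg-208: 66.51%, Gg-210: 33.49%.

66.51%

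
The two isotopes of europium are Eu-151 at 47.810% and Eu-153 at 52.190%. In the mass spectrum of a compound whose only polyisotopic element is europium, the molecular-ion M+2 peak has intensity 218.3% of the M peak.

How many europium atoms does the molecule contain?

The M+2/M ratio from n Eu atoms is n · q/p = n · 0.52190/0.47810.
n = 2.183 × 0.47810/0.52190 = 2.00 ≈ 2

2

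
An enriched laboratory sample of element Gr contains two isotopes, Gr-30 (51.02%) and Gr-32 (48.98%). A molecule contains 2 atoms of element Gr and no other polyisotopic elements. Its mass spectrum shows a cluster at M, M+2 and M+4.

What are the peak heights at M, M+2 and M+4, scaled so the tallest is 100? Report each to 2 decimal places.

52.08 : 100.00 : 48.00

Expanding (0.5102 + 0.4898)^2:
P(M) = 0.5102^2 = 0.260304
P(M+2) = 2 × 0.5102^1 × 0.4898^1 = 0.499792
P(M+4) = 0.4898^2 = 0.239904
The M+2 peak is largest (0.499792); scaling to 100 gives 52.08 : 100.00 : 48.00.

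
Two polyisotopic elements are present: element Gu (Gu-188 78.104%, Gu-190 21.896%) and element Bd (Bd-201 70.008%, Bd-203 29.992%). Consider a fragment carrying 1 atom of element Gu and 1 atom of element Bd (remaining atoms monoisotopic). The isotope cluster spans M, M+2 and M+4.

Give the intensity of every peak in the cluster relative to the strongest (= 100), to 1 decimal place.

Element Gu pattern (n=1): 0.78104 : 0.21896
Element Bd pattern (n=1): 0.70008 : 0.29992
Convolve the two distributions (both contribute in 2-u steps):
  M: 0.78104×0.70008 = 0.546790
  M+2: 0.78104×0.29992 + 0.21896×0.70008 = 0.387539
  M+4: 0.21896×0.29992 = 0.065670
Scale to base peak (0.546790) = 100: 100.0 : 70.9 : 12.0

100.0 : 70.9 : 12.0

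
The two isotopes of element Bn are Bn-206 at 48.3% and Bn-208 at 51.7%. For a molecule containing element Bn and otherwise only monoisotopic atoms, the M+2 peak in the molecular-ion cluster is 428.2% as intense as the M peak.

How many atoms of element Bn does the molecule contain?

4

For n independent Bn atoms, I(M+2)/I(M) = n · (abundance Bn-208) / (abundance Bn-206) = n · 0.517/0.483.
n = 4.282 × 0.483/0.517 = 4.00 ≈ 4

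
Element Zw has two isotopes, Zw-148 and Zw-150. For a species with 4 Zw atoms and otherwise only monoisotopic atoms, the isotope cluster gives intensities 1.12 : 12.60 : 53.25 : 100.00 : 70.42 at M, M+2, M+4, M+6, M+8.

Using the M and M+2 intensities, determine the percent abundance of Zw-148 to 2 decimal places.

26.23%

If p is the fraction of Zw that is Zw-148, then I(M+2)/I(M) = [C(4,1)·p^3·(1−p)] / p^4 = 4·(1−p)/p = 12.60/1.12 = 11.2500
(1−p)/p = 11.2500/4 = 2.8125  ⇒  p = 1/(1 + 2.8125) = 0.2623
Zw-148: 26.23%, Zw-150: 73.77%.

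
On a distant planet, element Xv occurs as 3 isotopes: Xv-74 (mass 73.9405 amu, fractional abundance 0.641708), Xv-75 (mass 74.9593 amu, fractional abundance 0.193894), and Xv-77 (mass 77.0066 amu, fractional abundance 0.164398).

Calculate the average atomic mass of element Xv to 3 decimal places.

74.642 amu

Ar = Σ fᵢ·mᵢ = 0.641708 × 73.9405 + 0.193894 × 74.9593 + 0.164398 × 77.0066
= 47.44821 + 14.53416 + 12.65973 = 74.64210 amu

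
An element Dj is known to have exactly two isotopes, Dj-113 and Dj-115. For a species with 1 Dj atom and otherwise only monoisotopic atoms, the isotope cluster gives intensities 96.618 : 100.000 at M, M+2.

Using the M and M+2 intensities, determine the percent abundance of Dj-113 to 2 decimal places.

49.14%

Write p for the Dj-113 fraction. I(M+2)/I(M) = [C(1,1)·p^0·(1−p)] / p^1 = 1·(1−p)/p = 100.000/96.618 = 1.0350
(1−p)/p = 1.0350/1 = 1.0350  ⇒  p = 1/(1 + 1.0350) = 0.4914
Dj-113: 49.14%, Dj-115: 50.86%.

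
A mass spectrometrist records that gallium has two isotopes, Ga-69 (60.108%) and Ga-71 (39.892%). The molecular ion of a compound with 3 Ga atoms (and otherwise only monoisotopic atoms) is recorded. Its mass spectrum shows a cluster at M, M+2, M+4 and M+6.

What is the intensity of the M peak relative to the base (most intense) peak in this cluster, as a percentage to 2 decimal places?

(0.60108 + 0.39892)^3 gives M 0.2172, M+2 0.4324, M+4 0.2870, M+6 0.0635; the largest is M+2.
P(M+2) = C(3,1) × 0.60108^2 × 0.39892^1 = 3 × 0.36129717 × 0.39892 = 0.432386 (base)
P(M) = C(3,0) × 0.60108^3 × 0.39892^0 = 1 × 0.2171685 × 1.0000 = 0.217169
Relative intensity = 0.217169 / 0.432386 × 100 = 50.23

50.23%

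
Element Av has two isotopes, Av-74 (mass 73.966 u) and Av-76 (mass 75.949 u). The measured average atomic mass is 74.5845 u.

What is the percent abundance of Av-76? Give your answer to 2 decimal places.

31.19%

Writing the weighted mean with unknown fraction x of Av-74:
73.966·x + 75.949·(1 − x) = 74.5845
(73.966 − 75.949)·x = 74.5845 − 75.949
x = -1.3645 / -1.983 = 0.68810 → 68.81% Av-74, 31.19% Av-76.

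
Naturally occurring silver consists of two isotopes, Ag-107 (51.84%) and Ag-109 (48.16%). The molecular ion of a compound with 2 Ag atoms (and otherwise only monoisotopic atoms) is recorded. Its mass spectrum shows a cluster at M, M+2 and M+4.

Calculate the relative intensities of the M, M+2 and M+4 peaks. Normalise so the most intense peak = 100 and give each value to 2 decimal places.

53.82 : 100.00 : 46.45

Expanding (0.5184 + 0.4816)^2:
P(M) = 0.5184^2 = 0.268739
P(M+2) = 2 × 0.5184^1 × 0.4816^1 = 0.499323
P(M+4) = 0.4816^2 = 0.231939
The M+2 peak is largest (0.499323); scaling to 100 gives 53.82 : 100.00 : 46.45.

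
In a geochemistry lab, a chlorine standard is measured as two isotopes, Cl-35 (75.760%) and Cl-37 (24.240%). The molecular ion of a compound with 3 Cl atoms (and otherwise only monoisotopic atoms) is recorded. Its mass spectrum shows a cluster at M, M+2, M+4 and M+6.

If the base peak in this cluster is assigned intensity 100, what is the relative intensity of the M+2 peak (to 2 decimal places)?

Term probabilities: M 0.4348, M+2 0.4174, M+4 0.1335, M+6 0.0142. Base peak = M.
P(M) = C(3,0) × 0.75760^3 × 0.24240^0 = 1 × 0.4348304 × 1.0000 = 0.434830 (base)
P(M+2) = C(3,1) × 0.75760^2 × 0.24240^1 = 3 × 0.57395776 × 0.2424 = 0.417382
Relative intensity = 0.417382 / 0.434830 × 100 = 95.99

95.99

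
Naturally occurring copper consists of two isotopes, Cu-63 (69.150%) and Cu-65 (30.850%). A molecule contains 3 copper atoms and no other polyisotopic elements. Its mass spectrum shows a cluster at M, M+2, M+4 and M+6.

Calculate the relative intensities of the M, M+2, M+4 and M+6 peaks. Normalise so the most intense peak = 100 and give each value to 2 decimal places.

74.72 : 100.00 : 44.61 : 6.63

Expanding (0.69150 + 0.30850)^3:
P(M) = 0.69150^3 = 0.330656
P(M+2) = 3 × 0.69150^2 × 0.30850^1 = 0.442548
P(M+4) = 3 × 0.69150^1 × 0.30850^2 = 0.197435
P(M+6) = 0.30850^3 = 0.029361
The M+2 peak is largest (0.442548); scaling to 100 gives 74.72 : 100.00 : 44.61 : 6.63.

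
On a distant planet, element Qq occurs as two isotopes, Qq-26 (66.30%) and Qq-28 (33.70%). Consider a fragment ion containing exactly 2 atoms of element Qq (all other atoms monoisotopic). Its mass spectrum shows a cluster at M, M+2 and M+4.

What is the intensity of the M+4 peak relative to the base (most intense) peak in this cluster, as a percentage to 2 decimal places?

(0.6630 + 0.3370)^2 gives M 0.4396, M+2 0.4469, M+4 0.1136; the largest is M+2.
P(M+2) = C(2,1) × 0.6630^1 × 0.3370^1 = 2 × 0.6630 × 0.3370 = 0.446862 (base)
P(M+4) = C(2,2) × 0.6630^0 × 0.3370^2 = 1 × 1.0000 × 0.113569 = 0.113569
Relative intensity = 0.113569 / 0.446862 × 100 = 25.41

25.41%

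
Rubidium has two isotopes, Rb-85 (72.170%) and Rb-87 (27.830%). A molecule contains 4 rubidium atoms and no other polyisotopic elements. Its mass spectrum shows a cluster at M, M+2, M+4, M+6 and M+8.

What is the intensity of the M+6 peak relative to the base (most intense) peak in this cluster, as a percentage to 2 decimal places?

14.87%

Term probabilities: M 0.2713, M+2 0.4184, M+4 0.2420, M+6 0.0622, M+8 0.0060. Base peak = M+2.
P(M+2) = C(4,1) × 0.72170^3 × 0.27830^1 = 4 × 0.37589809 × 0.2783 = 0.418450 (base)
P(M+6) = C(4,3) × 0.72170^1 × 0.27830^3 = 4 × 0.7217 × 0.02155458 = 0.062224
Relative intensity = 0.062224 / 0.418450 × 100 = 14.87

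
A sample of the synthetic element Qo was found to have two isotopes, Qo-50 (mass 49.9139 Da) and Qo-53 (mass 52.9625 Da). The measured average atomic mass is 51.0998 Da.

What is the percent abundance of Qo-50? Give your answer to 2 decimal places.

61.10%

With x = fraction of Qo-50 (so Qo-53 is 1 − x):
49.9139·x + 52.9625·(1 − x) = 51.0998
(49.9139 − 52.9625)·x = 51.0998 − 52.9625
x = -1.8627 / -3.0486 = 0.61100 → 61.10% Qo-50, 38.90% Qo-53.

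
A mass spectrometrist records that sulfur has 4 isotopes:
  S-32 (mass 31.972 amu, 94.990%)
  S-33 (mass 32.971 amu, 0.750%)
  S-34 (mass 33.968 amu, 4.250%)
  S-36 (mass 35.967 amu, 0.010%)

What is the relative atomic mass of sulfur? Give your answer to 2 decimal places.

32.06 amu

Average mass = Σ (abundance × isotope mass) = 0.94990 × 31.972 + 0.00750 × 32.971 + 0.04250 × 33.968 + 0.00010 × 35.967
= 30.3702 + 0.2473 + 1.4436 + 0.0036 = 32.0647 amu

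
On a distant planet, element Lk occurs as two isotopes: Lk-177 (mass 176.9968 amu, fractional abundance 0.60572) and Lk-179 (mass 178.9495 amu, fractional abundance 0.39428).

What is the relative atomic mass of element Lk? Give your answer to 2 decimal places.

Ar = Σ fᵢ·mᵢ = 0.60572 × 176.9968 + 0.39428 × 178.9495
= 107.21050 + 70.55621 = 177.76671 amu

177.77 amu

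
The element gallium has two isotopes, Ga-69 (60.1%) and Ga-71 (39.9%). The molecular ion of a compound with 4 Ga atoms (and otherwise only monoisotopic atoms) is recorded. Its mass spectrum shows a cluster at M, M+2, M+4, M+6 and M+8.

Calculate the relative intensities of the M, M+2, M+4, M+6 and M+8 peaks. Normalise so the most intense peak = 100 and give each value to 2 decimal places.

37.66 : 100.00 : 99.58 : 44.08 : 7.32

Each Ga atom is independently Ga-69 (p = 0.601) or Ga-71 (q = 0.399); the cluster is the binomial expansion (p + q)^4.
P(M) = 0.601^4 = 0.130466
P(M+2) = 4 × 0.601^3 × 0.399^1 = 0.346463
P(M+4) = 6 × 0.601^2 × 0.399^2 = 0.345021
P(M+6) = 4 × 0.601^1 × 0.399^3 = 0.152705
P(M+8) = 0.399^4 = 0.025345
The M+2 peak is largest (0.346463); scaling to 100 gives 37.66 : 100.00 : 99.58 : 44.08 : 7.32.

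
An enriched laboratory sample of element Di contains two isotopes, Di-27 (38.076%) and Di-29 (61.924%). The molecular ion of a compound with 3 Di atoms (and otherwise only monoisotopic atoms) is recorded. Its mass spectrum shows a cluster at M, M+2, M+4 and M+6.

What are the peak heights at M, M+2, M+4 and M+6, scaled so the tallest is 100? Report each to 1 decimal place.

Expanding (0.38076 + 0.61924)^3:
P(M) = 0.38076^3 = 0.055202
P(M+2) = 3 × 0.38076^2 × 0.61924^1 = 0.269329
P(M+4) = 3 × 0.38076^1 × 0.61924^2 = 0.438017
P(M+6) = 0.61924^3 = 0.237453
The M+4 peak is largest (0.438017); scaling to 100 gives 12.6 : 61.5 : 100.0 : 54.2.

12.6 : 61.5 : 100.0 : 54.2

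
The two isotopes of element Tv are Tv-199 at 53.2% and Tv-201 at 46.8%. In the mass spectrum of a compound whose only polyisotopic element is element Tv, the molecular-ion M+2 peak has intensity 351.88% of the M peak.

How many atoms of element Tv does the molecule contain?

4

With n Tv atoms, P(M+2)/P(M) = C(n,1)·p^(n−1)q / p^n = n·q/p = n · 0.468/0.532.
n = 3.5188 × 0.532/0.468 = 4.00 ≈ 4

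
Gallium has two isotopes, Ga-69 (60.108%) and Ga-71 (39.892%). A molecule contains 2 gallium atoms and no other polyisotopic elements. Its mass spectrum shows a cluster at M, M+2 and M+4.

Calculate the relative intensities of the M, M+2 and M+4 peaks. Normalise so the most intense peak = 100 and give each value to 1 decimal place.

Expanding (0.60108 + 0.39892)^2:
P(M) = 0.60108^2 = 0.361297
P(M+2) = 2 × 0.60108^1 × 0.39892^1 = 0.479566
P(M+4) = 0.39892^2 = 0.159137
The M+2 peak is largest (0.479566); scaling to 100 gives 75.3 : 100.0 : 33.2.

75.3 : 100.0 : 33.2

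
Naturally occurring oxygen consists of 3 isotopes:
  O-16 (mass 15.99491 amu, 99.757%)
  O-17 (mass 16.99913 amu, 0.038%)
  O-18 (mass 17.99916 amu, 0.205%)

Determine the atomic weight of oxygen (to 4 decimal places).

The abundance-weighted mean is 0.99757 × 15.99491 + 0.00038 × 16.99913 + 0.00205 × 17.99916
= 15.956042 + 0.006460 + 0.036898 = 15.999400 amu

15.9994 amu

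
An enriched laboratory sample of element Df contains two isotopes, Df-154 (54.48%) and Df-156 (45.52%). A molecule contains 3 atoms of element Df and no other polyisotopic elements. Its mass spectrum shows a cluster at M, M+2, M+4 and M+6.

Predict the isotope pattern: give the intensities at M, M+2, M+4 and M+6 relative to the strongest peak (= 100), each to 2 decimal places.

Each Df atom is independently Df-154 (p = 0.5448) or Df-156 (q = 0.4552); the cluster is the binomial expansion (p + q)^3.
P(M) = 0.5448^3 = 0.161700
P(M+2) = 3 × 0.5448^2 × 0.4552^1 = 0.405320
P(M+4) = 3 × 0.5448^1 × 0.4552^2 = 0.338659
P(M+6) = 0.4552^3 = 0.094321
The M+2 peak is largest (0.405320); scaling to 100 gives 39.89 : 100.00 : 83.55 : 23.27.

39.89 : 100.00 : 83.55 : 23.27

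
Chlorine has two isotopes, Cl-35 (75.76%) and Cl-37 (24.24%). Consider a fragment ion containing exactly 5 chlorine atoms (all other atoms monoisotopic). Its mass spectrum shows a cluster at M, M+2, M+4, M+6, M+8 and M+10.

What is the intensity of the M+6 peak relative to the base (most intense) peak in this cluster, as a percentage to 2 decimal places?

20.47%

(0.7576 + 0.2424)^5 gives M 0.2496, M+2 0.3993, M+4 0.2555, M+6 0.0817, M+8 0.0131, M+10 0.0008; the largest is M+2.
P(M+2) = C(5,1) × 0.7576^4 × 0.2424^1 = 5 × 0.32942751 × 0.2424 = 0.399266 (base)
P(M+6) = C(5,3) × 0.7576^2 × 0.2424^3 = 10 × 0.57395776 × 0.01424288 = 0.081748
Relative intensity = 0.081748 / 0.399266 × 100 = 20.47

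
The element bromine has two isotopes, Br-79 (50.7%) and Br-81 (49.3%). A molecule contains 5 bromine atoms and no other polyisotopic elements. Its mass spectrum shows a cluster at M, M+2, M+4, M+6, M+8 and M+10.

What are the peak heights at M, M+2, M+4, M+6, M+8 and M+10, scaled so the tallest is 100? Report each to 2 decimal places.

Expanding (0.507 + 0.493)^5:
P(M) = 0.507^5 = 0.033500
P(M+2) = 5 × 0.507^4 × 0.493^1 = 0.162873
P(M+4) = 10 × 0.507^3 × 0.493^2 = 0.316751
P(M+6) = 10 × 0.507^2 × 0.493^3 = 0.308004
P(M+8) = 5 × 0.507^1 × 0.493^4 = 0.149750
P(M+10) = 0.493^5 = 0.029123
The M+4 peak is largest (0.316751); scaling to 100 gives 10.58 : 51.42 : 100.00 : 97.24 : 47.28 : 9.19.

10.58 : 51.42 : 100.00 : 97.24 : 47.28 : 9.19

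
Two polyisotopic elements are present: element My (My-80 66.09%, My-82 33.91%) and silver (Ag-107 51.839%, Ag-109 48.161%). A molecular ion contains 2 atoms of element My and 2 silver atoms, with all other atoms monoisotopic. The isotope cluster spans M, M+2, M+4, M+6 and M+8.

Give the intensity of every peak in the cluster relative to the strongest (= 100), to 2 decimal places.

Element My pattern (n=2): 0.43678881 : 0.44822238 : 0.11498881
Silver pattern (n=2): 0.26872819 : 0.49932362 : 0.23194819
Convolve the two distributions (both contribute in 2-u steps):
  M: 0.43678881×0.26872819 = 0.117377
  M+2: 0.43678881×0.49932362 + 0.44822238×0.26872819 = 0.338549
  M+4: 0.43678881×0.23194819 + 0.44822238×0.49932362 + 0.11498881×0.26872819 = 0.356021
  M+6: 0.44822238×0.23194819 + 0.11498881×0.49932362 = 0.161381
  M+8: 0.11498881×0.23194819 = 0.026671
Scale to base peak (0.356021) = 100: 32.97 : 95.09 : 100.00 : 45.33 : 7.49

32.97 : 95.09 : 100.00 : 45.33 : 7.49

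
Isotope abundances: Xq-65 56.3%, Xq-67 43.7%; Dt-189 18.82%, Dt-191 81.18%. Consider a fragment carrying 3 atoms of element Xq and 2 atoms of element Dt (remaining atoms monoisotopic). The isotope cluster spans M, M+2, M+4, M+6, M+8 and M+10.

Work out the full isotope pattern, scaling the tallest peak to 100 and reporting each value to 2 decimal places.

Element Xq pattern (n=3): 0.17845355 : 0.41554636 : 0.32254664 : 0.08345345
Element Dt pattern (n=2): 0.03541924 : 0.30556152 : 0.65901924
Convolve the two distributions (both contribute in 2-u steps):
  M: 0.17845355×0.03541924 = 0.006321
  M+2: 0.17845355×0.30556152 + 0.41554636×0.03541924 = 0.069247
  M+4: 0.17845355×0.65901924 + 0.41554636×0.30556152 + 0.32254664×0.03541924 = 0.256004
  M+6: 0.41554636×0.65901924 + 0.32254664×0.30556152 + 0.08345345×0.03541924 = 0.375367
  M+8: 0.32254664×0.65901924 + 0.08345345×0.30556152 = 0.238065
  M+10: 0.08345345×0.65901924 = 0.054997
Scale to base peak (0.375367) = 100: 1.68 : 18.45 : 68.20 : 100.00 : 63.42 : 14.65

1.68 : 18.45 : 68.20 : 100.00 : 63.42 : 14.65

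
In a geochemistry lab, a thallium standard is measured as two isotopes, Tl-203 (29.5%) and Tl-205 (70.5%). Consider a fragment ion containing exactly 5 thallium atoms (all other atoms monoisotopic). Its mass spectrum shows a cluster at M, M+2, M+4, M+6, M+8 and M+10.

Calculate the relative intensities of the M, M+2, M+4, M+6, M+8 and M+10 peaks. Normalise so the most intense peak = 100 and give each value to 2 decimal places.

0.61 : 7.33 : 35.02 : 83.69 : 100.00 : 47.80

The 5 Tl atoms are independent, so intensities follow the terms of (0.295 + 0.705)^5.
P(M) = 0.295^5 = 0.002234
P(M+2) = 5 × 0.295^4 × 0.705^1 = 0.026696
P(M+4) = 10 × 0.295^3 × 0.705^2 = 0.127598
P(M+6) = 10 × 0.295^2 × 0.705^3 = 0.304938
P(M+8) = 5 × 0.295^1 × 0.705^4 = 0.364375
P(M+10) = 0.705^5 = 0.174159
The M+8 peak is largest (0.364375); scaling to 100 gives 0.61 : 7.33 : 35.02 : 83.69 : 100.00 : 47.80.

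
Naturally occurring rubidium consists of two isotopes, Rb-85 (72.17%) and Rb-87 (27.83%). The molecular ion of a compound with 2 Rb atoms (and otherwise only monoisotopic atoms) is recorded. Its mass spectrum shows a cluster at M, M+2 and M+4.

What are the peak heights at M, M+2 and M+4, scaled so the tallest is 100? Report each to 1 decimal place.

100.0 : 77.1 : 14.9

Expanding (0.7217 + 0.2783)^2:
P(M) = 0.7217^2 = 0.520851
P(M+2) = 2 × 0.7217^1 × 0.2783^1 = 0.401698
P(M+4) = 0.2783^2 = 0.077451
The M peak is largest (0.520851); scaling to 100 gives 100.0 : 77.1 : 14.9.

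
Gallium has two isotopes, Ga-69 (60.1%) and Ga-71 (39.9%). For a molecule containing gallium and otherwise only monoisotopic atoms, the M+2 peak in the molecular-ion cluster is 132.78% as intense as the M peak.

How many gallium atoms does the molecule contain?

2

For n independent Ga atoms, I(M+2)/I(M) = n · (abundance Ga-71) / (abundance Ga-69) = n · 0.399/0.601.
n = 1.3278 × 0.601/0.399 = 2.00 ≈ 2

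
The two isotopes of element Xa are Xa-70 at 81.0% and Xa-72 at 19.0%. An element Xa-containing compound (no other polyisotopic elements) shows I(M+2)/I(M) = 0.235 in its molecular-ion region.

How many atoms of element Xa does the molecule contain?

1

The M+2/M ratio from n Xa atoms is n · q/p = n · 0.190/0.810.
n = 0.235 × 0.810/0.190 = 1.00 ≈ 1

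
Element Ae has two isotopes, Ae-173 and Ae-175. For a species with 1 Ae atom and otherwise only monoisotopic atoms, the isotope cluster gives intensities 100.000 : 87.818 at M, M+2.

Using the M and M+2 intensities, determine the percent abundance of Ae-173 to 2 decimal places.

Let p = fractional abundance of Ae-173. I(M+2)/I(M) = [C(1,1)·p^0·(1−p)] / p^1 = 1·(1−p)/p = 87.818/100.000 = 0.8782
(1−p)/p = 0.8782/1 = 0.8782  ⇒  p = 1/(1 + 0.8782) = 0.5324
Ae-173: 53.24%, Ae-175: 46.76%.

53.24%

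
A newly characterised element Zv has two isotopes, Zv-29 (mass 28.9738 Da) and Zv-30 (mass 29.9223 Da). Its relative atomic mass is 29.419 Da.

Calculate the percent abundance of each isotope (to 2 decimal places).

Zv-29: 53.06%, Zv-30: 46.94%

Let x be the fractional abundance of Zv-29; then Zv-30 has abundance 1 − x.
28.9738·x + 29.9223·(1 − x) = 29.419
(28.9738 − 29.9223)·x = 29.419 − 29.9223
x = -0.5033 / -0.9485 = 0.53063 → 53.06% Zv-29, 46.94% Zv-30.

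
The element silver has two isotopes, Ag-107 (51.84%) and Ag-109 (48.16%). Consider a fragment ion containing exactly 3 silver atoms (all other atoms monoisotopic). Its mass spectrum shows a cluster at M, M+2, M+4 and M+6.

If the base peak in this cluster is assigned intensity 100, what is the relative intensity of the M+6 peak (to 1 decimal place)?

Term probabilities: M 0.1393, M+2 0.3883, M+4 0.3607, M+6 0.1117. Base peak = M+2.
P(M+2) = C(3,1) × 0.5184^2 × 0.4816^1 = 3 × 0.26873856 × 0.4816 = 0.388273 (base)
P(M+6) = C(3,3) × 0.5184^0 × 0.4816^3 = 1 × 1.0000 × 0.11170161 = 0.111702
Relative intensity = 0.111702 / 0.388273 × 100 = 28.8

28.8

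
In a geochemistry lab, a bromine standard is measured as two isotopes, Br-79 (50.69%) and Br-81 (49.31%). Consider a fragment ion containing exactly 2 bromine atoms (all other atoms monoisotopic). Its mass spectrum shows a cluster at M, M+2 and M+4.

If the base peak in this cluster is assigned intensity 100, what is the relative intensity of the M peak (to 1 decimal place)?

Term probabilities: M 0.2569, M+2 0.4999, M+4 0.2431. Base peak = M+2.
P(M+2) = C(2,1) × 0.5069^1 × 0.4931^1 = 2 × 0.5069 × 0.4931 = 0.499905 (base)
P(M) = C(2,0) × 0.5069^2 × 0.4931^0 = 1 × 0.25694761 × 1.0000 = 0.256948
Relative intensity = 0.256948 / 0.499905 × 100 = 51.4

51.4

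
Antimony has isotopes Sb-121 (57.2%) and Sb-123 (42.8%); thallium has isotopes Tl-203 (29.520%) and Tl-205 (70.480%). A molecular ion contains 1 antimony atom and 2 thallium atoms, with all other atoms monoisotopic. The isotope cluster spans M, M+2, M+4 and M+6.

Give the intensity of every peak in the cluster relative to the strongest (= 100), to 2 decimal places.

10.78 : 59.56 : 100.00 : 46.00

Antimony pattern (n=1): 0.5720 : 0.4280
Thallium pattern (n=2): 0.08714304 : 0.41611392 : 0.49674304
Convolve the two distributions (both contribute in 2-u steps):
  M: 0.5720×0.08714304 = 0.049846
  M+2: 0.5720×0.41611392 + 0.4280×0.08714304 = 0.275314
  M+4: 0.5720×0.49674304 + 0.4280×0.41611392 = 0.462234
  M+6: 0.4280×0.49674304 = 0.212606
Scale to base peak (0.462234) = 100: 10.78 : 59.56 : 100.00 : 46.00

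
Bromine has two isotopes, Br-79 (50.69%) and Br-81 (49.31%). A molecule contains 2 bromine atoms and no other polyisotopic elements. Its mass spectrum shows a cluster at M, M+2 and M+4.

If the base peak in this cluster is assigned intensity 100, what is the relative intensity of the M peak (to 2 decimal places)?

51.40

Binomial terms of (0.5069 + 0.4931)^2: M 0.2569, M+2 0.4999, M+4 0.2431 → M+2 is the base peak.
P(M+2) = C(2,1) × 0.5069^1 × 0.4931^1 = 2 × 0.5069 × 0.4931 = 0.499905 (base)
P(M) = C(2,0) × 0.5069^2 × 0.4931^0 = 1 × 0.25694761 × 1.0000 = 0.256948
Relative intensity = 0.256948 / 0.499905 × 100 = 51.40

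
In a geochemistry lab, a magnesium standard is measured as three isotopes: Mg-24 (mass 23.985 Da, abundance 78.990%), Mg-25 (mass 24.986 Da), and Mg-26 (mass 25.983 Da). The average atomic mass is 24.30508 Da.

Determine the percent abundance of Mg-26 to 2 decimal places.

Let x and y be the fractions of Mg-25 and Mg-26. Then x + y = 1 − 0.78990 = 0.21010 and 24.986x + 25.983y = 24.30508 − 0.78990×23.985 = 5.3593285.
Substituting: 24.986x + 25.983(0.21010 − x) = 5.3593285
(24.986 − 25.983)x = -0.0996998  ⇒  x = 0.10000, y = 0.11010
Mg-25: 10.00%, Mg-26: 11.01%.

11.01%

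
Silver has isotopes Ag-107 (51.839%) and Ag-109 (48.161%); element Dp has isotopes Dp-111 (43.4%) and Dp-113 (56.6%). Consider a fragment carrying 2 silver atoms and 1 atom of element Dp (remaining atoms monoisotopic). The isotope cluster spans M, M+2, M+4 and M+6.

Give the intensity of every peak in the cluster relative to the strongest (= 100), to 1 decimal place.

30.4 : 96.2 : 100.0 : 34.3

Silver pattern (n=2): 0.26872819 : 0.49932362 : 0.23194819
Element Dp pattern (n=1): 0.4340 : 0.5660
Convolve the two distributions (both contribute in 2-u steps):
  M: 0.26872819×0.4340 = 0.116628
  M+2: 0.26872819×0.5660 + 0.49932362×0.4340 = 0.368807
  M+4: 0.49932362×0.5660 + 0.23194819×0.4340 = 0.383283
  M+6: 0.23194819×0.5660 = 0.131283
Scale to base peak (0.383283) = 100: 30.4 : 96.2 : 100.0 : 34.3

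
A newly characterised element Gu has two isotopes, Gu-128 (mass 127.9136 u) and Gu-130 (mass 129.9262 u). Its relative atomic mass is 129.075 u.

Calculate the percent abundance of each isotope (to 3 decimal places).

Gu-128: 42.294%, Gu-130: 57.706%

Writing the weighted mean with unknown fraction x of Gu-128:
127.9136·x + 129.9262·(1 − x) = 129.075
(127.9136 − 129.9262)·x = 129.075 − 129.9262
x = -0.8512 / -2.0126 = 0.42294 → 42.294% Gu-128, 57.706% Gu-130.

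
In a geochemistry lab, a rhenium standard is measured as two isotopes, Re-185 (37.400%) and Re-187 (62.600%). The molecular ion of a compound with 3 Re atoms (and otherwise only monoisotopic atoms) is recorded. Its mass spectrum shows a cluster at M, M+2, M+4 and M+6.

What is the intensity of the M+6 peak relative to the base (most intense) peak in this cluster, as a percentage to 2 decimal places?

55.79%

Binomial terms of (0.37400 + 0.62600)^3: M 0.0523, M+2 0.2627, M+4 0.4397, M+6 0.2453 → M+4 is the base peak.
P(M+4) = C(3,2) × 0.37400^1 × 0.62600^2 = 3 × 0.3740 × 0.391876 = 0.439685 (base)
P(M+6) = C(3,3) × 0.37400^0 × 0.62600^3 = 1 × 1.0000 × 0.24531438 = 0.245314
Relative intensity = 0.245314 / 0.439685 × 100 = 55.79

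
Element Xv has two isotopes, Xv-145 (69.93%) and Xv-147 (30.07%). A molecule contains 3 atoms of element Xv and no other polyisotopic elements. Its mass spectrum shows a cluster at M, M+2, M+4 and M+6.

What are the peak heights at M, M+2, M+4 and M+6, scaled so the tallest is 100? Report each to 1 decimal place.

Each Xv atom is independently Xv-145 (p = 0.6993) or Xv-147 (q = 0.3007); the cluster is the binomial expansion (p + q)^3.
P(M) = 0.6993^3 = 0.341972
P(M+2) = 3 × 0.6993^2 × 0.3007^1 = 0.441145
P(M+4) = 3 × 0.6993^1 × 0.3007^2 = 0.189693
P(M+6) = 0.3007^3 = 0.027189
The M+2 peak is largest (0.441145); scaling to 100 gives 77.5 : 100.0 : 43.0 : 6.2.

77.5 : 100.0 : 43.0 : 6.2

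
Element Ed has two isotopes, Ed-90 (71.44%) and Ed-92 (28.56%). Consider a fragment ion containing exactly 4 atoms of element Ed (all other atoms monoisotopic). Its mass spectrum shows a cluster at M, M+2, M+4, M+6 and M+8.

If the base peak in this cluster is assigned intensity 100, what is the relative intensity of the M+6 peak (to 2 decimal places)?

15.98

Binomial terms of (0.7144 + 0.2856)^4: M 0.2605, M+2 0.4165, M+4 0.2498, M+6 0.0666, M+8 0.0067 → M+2 is the base peak.
P(M+2) = C(4,1) × 0.7144^3 × 0.2856^1 = 4 × 0.36460644 × 0.2856 = 0.416526 (base)
P(M+6) = C(4,3) × 0.7144^1 × 0.2856^3 = 4 × 0.7144 × 0.02329564 = 0.066570
Relative intensity = 0.066570 / 0.416526 × 100 = 15.98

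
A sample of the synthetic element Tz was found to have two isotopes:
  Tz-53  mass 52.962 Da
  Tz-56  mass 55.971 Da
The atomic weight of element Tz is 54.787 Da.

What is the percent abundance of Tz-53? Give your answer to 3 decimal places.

With x = fraction of Tz-53 (so Tz-56 is 1 − x):
52.962·x + 55.971·(1 − x) = 54.787
(52.962 − 55.971)·x = 54.787 − 55.971
x = -1.184 / -3.009 = 0.39349 → 39.349% Tz-53, 60.651% Tz-56.

39.349%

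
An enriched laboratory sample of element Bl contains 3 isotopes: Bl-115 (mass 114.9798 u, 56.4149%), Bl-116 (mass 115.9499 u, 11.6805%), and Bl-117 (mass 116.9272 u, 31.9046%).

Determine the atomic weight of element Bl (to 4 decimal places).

115.7144 u

The abundance-weighted mean is 0.564149 × 114.9798 + 0.116805 × 115.9499 + 0.319046 × 116.9272
= 64.86574 + 13.54353 + 37.30516 = 115.71443 u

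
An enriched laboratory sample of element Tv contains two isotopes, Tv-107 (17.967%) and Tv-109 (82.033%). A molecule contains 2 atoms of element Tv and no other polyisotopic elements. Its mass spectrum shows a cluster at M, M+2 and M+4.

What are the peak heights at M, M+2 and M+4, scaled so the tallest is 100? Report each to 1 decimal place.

4.8 : 43.8 : 100.0

Each Tv atom is independently Tv-107 (p = 0.17967) or Tv-109 (q = 0.82033); the cluster is the binomial expansion (p + q)^2.
P(M) = 0.17967^2 = 0.032281
P(M+2) = 2 × 0.17967^1 × 0.82033^1 = 0.294777
P(M+4) = 0.82033^2 = 0.672941
The M+4 peak is largest (0.672941); scaling to 100 gives 4.8 : 43.8 : 100.0.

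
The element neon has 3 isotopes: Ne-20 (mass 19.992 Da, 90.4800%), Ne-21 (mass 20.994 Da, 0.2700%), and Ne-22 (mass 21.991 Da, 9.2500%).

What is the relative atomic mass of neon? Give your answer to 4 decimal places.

20.1796 Da

Weight each isotope mass by its fractional abundance: 0.904800 × 19.992 + 0.002700 × 20.994 + 0.092500 × 21.991
= 18.08876 + 0.05668 + 2.03417 = 20.17961 Da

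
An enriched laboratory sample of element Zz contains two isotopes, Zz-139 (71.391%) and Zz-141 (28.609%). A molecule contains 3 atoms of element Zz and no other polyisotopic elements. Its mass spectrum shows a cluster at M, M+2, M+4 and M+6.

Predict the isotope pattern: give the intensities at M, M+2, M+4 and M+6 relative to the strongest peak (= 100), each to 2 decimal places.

83.18 : 100.00 : 40.07 : 5.35

Expanding (0.71391 + 0.28609)^3:
P(M) = 0.71391^3 = 0.363857
P(M+2) = 3 × 0.71391^2 × 0.28609^1 = 0.437432
P(M+4) = 3 × 0.71391^1 × 0.28609^2 = 0.175295
P(M+6) = 0.28609^3 = 0.023416
The M+2 peak is largest (0.437432); scaling to 100 gives 83.18 : 100.00 : 40.07 : 5.35.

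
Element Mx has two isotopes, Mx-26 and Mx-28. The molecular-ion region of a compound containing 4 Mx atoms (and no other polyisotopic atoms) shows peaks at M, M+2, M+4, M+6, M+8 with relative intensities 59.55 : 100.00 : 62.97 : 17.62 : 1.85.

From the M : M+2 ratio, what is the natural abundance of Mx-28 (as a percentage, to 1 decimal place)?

29.6%

Write p for the Mx-26 fraction. I(M+2)/I(M) = [C(4,1)·p^3·(1−p)] / p^4 = 4·(1−p)/p = 100.00/59.55 = 1.6793
(1−p)/p = 1.6793/4 = 0.4198  ⇒  p = 1/(1 + 0.4198) = 0.7043
Mx-26: 70.4%, Mx-28: 29.6%.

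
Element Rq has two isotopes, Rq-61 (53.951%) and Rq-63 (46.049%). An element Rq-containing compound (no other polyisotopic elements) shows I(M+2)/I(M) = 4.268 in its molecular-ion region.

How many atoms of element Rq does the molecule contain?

With n Rq atoms, P(M+2)/P(M) = C(n,1)·p^(n−1)q / p^n = n·q/p = n · 0.46049/0.53951.
n = 4.268 × 0.53951/0.46049 = 5.00 ≈ 5

5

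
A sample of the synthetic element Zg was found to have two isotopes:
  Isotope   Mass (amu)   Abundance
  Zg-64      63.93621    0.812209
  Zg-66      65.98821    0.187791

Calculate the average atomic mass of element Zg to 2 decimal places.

Ar = Σ fᵢ·mᵢ = 0.812209 × 63.93621 + 0.187791 × 65.98821
= 51.929565 + 12.391992 = 64.321557 amu

64.32 amu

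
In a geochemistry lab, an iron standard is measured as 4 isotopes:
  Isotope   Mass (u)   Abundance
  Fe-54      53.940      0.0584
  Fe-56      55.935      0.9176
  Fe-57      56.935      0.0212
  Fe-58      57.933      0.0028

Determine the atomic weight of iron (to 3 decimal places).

55.845 u

Average mass = Σ (abundance × isotope mass) = 0.0584 × 53.940 + 0.9176 × 55.935 + 0.0212 × 56.935 + 0.0028 × 57.933
= 3.1501 + 51.3260 + 1.2070 + 0.1622 = 55.8453 u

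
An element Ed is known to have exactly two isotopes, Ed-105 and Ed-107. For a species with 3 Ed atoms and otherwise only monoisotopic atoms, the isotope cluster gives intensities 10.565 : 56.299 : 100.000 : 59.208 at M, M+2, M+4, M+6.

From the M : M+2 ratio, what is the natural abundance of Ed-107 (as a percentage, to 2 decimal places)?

63.98%

Let p = fractional abundance of Ed-105. I(M+2)/I(M) = [C(3,1)·p^2·(1−p)] / p^3 = 3·(1−p)/p = 56.299/10.565 = 5.3288
(1−p)/p = 5.3288/3 = 1.7763  ⇒  p = 1/(1 + 1.7763) = 0.3602
Ed-105: 36.02%, Ed-107: 63.98%.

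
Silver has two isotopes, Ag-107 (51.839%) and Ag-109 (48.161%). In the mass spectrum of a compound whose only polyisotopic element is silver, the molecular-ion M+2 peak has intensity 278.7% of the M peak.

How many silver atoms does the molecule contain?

3

For n independent Ag atoms, I(M+2)/I(M) = n · (abundance Ag-109) / (abundance Ag-107) = n · 0.48161/0.51839.
n = 2.787 × 0.51839/0.48161 = 3.00 ≈ 3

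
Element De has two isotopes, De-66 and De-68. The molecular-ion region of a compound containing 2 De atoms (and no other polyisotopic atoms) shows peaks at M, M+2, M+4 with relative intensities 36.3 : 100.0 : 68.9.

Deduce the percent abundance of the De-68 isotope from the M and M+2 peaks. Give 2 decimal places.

Let p = fractional abundance of De-66. I(M+2)/I(M) = [C(2,1)·p^1·(1−p)] / p^2 = 2·(1−p)/p = 100.0/36.3 = 2.7548
(1−p)/p = 2.7548/2 = 1.3774  ⇒  p = 1/(1 + 1.3774) = 0.4206
De-66: 42.06%, De-68: 57.94%.

57.94%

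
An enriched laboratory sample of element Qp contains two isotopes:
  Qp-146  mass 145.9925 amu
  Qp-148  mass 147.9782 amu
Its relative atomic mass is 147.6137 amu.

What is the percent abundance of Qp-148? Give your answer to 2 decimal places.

Writing the weighted mean with unknown fraction x of Qp-146:
145.9925·x + 147.9782·(1 − x) = 147.6137
(145.9925 − 147.9782)·x = 147.6137 − 147.9782
x = -0.3645 / -1.9857 = 0.18356 → 18.36% Qp-146, 81.64% Qp-148.

81.64%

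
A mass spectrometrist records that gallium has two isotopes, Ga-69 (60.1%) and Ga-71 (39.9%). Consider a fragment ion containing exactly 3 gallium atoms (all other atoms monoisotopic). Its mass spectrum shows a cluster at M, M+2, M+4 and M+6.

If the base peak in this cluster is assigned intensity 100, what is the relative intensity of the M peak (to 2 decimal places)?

50.21

Term probabilities: M 0.2171, M+2 0.4324, M+4 0.2870, M+6 0.0635. Base peak = M+2.
P(M+2) = C(3,1) × 0.601^2 × 0.399^1 = 3 × 0.361201 × 0.3990 = 0.432358 (base)
P(M) = C(3,0) × 0.601^3 × 0.399^0 = 1 × 0.2170818 × 1.0000 = 0.217082
Relative intensity = 0.217082 / 0.432358 × 100 = 50.21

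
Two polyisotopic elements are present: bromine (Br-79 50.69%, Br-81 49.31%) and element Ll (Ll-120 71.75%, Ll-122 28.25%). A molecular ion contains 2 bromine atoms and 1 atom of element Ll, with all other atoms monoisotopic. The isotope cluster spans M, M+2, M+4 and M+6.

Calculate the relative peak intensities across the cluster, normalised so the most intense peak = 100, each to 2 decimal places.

Bromine pattern (n=2): 0.25694761 : 0.49990478 : 0.24314761
Element Ll pattern (n=1): 0.7175 : 0.2825
Convolve the two distributions (both contribute in 2-u steps):
  M: 0.25694761×0.7175 = 0.184360
  M+2: 0.25694761×0.2825 + 0.49990478×0.7175 = 0.431269
  M+4: 0.49990478×0.2825 + 0.24314761×0.7175 = 0.315682
  M+6: 0.24314761×0.2825 = 0.068689
Scale to base peak (0.431269) = 100: 42.75 : 100.00 : 73.20 : 15.93

42.75 : 100.00 : 73.20 : 15.93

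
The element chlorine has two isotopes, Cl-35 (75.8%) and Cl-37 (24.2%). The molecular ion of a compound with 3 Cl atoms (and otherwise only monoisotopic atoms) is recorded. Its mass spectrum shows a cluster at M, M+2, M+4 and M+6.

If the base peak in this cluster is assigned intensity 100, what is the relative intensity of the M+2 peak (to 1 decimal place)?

(0.758 + 0.242)^3 gives M 0.4355, M+2 0.4171, M+4 0.1332, M+6 0.0142; the largest is M.
P(M) = C(3,0) × 0.758^3 × 0.242^0 = 1 × 0.43551951 × 1.0000 = 0.435520 (base)
P(M+2) = C(3,1) × 0.758^2 × 0.242^1 = 3 × 0.574564 × 0.2420 = 0.417133
Relative intensity = 0.417133 / 0.435520 × 100 = 95.8

95.8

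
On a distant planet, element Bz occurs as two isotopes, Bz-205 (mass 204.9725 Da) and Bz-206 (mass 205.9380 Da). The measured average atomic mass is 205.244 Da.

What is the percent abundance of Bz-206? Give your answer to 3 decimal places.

Writing the weighted mean with unknown fraction x of Bz-205:
204.9725·x + 205.9380·(1 − x) = 205.244
(204.9725 − 205.9380)·x = 205.244 − 205.9380
x = -0.6940 / -0.9655 = 0.71880 → 71.880% Bz-205, 28.120% Bz-206.

28.120%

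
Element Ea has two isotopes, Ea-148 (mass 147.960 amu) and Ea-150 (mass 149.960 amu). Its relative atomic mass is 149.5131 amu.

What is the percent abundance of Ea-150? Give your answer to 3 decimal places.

Writing the weighted mean with unknown fraction x of Ea-148:
147.960·x + 149.960·(1 − x) = 149.5131
(147.960 − 149.960)·x = 149.5131 − 149.960
x = -0.4469 / -2.000 = 0.22345 → 22.345% Ea-148, 77.655% Ea-150.

77.655%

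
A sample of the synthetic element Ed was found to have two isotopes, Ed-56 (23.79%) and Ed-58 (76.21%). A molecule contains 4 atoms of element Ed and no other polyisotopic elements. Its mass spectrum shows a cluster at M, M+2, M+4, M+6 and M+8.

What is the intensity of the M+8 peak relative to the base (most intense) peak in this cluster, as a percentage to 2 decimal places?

(0.2379 + 0.7621)^4 gives M 0.0032, M+2 0.0410, M+4 0.1972, M+6 0.4212, M+8 0.3373; the largest is M+6.
P(M+6) = C(4,3) × 0.2379^1 × 0.7621^3 = 4 × 0.2379 × 0.44262494 = 0.421202 (base)
P(M+8) = C(4,4) × 0.2379^0 × 0.7621^4 = 1 × 1.0000 × 0.33732447 = 0.337324
Relative intensity = 0.337324 / 0.421202 × 100 = 80.09

80.09%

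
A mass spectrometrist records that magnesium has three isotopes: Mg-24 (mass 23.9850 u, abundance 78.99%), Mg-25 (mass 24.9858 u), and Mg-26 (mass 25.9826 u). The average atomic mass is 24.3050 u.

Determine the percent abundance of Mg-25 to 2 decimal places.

10.00%

Let x and y be the fractions of Mg-25 and Mg-26. Then x + y = 1 − 0.7899 = 0.2101 and 24.9858x + 25.9826y = 24.3050 − 0.7899×23.9850 = 5.3592485.
Substituting: 24.9858x + 25.9826(0.2101 − x) = 5.3592485
(24.9858 − 25.9826)x = -0.09969576  ⇒  x = 0.10002, y = 0.11008
Mg-25: 10.00%, Mg-26: 11.01%.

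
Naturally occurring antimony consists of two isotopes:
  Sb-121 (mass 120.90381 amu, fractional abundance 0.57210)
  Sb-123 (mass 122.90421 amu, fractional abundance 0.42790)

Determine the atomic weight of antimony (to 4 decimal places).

Ar = Σ fᵢ·mᵢ = 0.57210 × 120.90381 + 0.42790 × 122.90421
= 69.169070 + 52.590711 = 121.759781 amu

121.7598 amu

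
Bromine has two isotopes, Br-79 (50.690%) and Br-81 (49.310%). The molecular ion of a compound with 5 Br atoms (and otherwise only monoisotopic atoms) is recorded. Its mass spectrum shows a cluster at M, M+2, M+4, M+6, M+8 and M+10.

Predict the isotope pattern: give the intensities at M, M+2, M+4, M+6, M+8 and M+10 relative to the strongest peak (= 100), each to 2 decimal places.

The 5 Br atoms are independent, so intensities follow the terms of (0.50690 + 0.49310)^5.
P(M) = 0.50690^5 = 0.033467
P(M+2) = 5 × 0.50690^4 × 0.49310^1 = 0.162777
P(M+4) = 10 × 0.50690^3 × 0.49310^2 = 0.316692
P(M+6) = 10 × 0.50690^2 × 0.49310^3 = 0.308070
P(M+8) = 5 × 0.50690^1 × 0.49310^4 = 0.149842
P(M+10) = 0.49310^5 = 0.029152
The M+4 peak is largest (0.316692); scaling to 100 gives 10.57 : 51.40 : 100.00 : 97.28 : 47.31 : 9.21.

10.57 : 51.40 : 100.00 : 97.28 : 47.31 : 9.21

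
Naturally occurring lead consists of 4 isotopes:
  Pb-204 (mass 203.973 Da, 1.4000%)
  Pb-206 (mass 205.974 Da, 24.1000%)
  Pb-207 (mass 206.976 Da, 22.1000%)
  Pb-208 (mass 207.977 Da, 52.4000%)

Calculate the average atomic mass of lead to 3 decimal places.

Ar = Σ fᵢ·mᵢ = 0.014000 × 203.973 + 0.241000 × 205.974 + 0.221000 × 206.976 + 0.524000 × 207.977
= 2.8556 + 49.6397 + 45.7417 + 108.9799 = 207.2169 Da

207.217 Da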